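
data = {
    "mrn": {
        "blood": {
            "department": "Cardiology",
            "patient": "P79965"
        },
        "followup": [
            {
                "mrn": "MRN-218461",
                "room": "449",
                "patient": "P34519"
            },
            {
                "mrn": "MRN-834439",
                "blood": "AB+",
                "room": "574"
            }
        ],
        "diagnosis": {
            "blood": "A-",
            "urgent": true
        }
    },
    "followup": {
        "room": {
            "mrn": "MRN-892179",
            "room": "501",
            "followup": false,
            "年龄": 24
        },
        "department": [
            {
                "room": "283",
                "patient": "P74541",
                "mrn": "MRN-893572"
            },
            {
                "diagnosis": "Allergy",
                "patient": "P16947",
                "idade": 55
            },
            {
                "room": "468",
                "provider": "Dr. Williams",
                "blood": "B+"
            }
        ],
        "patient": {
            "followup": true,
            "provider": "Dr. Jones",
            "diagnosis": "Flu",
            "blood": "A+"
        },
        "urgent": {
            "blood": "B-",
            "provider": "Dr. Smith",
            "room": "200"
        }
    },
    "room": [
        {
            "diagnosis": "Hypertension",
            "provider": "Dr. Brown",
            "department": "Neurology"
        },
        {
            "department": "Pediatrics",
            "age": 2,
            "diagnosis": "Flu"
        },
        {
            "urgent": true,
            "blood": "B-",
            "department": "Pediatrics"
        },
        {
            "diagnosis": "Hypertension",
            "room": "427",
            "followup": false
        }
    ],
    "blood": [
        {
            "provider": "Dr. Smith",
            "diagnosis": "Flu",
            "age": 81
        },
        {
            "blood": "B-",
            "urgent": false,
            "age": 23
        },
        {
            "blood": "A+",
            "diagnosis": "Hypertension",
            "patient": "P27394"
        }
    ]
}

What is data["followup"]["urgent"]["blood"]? "B-"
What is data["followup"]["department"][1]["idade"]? 55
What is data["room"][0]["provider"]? "Dr. Brown"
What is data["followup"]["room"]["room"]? "501"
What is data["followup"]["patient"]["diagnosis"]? "Flu"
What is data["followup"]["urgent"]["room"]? "200"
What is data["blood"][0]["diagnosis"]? "Flu"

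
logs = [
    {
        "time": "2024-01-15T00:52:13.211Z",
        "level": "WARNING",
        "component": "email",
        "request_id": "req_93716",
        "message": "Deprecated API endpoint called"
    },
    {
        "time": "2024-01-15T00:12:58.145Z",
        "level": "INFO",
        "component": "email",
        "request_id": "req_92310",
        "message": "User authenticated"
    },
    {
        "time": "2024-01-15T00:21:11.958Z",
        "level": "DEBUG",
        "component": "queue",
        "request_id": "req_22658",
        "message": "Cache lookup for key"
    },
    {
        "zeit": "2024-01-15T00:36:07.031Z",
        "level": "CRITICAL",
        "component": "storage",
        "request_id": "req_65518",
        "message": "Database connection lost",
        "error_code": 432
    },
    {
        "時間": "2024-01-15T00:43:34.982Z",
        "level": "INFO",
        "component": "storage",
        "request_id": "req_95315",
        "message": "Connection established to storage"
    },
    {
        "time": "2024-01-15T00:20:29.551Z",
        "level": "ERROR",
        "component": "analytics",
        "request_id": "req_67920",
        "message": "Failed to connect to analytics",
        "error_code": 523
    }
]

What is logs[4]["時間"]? "2024-01-15T00:43:34.982Z"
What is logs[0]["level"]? "WARNING"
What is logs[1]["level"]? "INFO"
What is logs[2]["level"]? "DEBUG"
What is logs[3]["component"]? "storage"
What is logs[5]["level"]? "ERROR"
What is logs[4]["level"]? "INFO"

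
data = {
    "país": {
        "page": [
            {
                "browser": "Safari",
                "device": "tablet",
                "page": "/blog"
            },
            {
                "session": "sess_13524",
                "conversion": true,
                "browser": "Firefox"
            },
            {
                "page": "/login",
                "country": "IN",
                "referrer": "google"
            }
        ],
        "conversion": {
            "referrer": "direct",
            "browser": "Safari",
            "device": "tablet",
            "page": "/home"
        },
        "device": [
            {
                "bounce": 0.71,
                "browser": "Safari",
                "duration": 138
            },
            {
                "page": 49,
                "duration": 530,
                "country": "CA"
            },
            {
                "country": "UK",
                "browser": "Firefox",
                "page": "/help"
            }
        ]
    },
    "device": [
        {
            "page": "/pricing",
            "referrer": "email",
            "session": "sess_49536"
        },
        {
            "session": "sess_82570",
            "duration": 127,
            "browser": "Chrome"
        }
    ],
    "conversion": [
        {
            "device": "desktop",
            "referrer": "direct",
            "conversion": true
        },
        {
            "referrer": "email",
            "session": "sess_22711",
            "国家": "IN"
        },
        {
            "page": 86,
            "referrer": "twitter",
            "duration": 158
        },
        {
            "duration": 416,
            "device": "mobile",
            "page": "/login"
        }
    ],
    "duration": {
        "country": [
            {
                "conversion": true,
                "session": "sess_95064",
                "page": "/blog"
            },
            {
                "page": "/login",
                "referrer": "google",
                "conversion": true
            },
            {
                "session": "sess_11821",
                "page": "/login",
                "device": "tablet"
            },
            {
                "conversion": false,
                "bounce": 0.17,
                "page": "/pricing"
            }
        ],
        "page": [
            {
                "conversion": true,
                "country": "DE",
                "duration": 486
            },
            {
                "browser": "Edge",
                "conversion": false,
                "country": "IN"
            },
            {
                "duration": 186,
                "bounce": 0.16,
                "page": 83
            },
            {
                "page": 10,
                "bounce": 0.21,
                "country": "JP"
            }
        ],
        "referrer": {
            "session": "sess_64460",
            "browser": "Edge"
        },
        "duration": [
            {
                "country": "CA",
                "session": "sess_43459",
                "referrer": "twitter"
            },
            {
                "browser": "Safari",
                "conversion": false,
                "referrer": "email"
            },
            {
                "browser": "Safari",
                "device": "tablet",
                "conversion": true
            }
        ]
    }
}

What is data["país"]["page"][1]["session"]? "sess_13524"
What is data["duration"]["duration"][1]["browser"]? "Safari"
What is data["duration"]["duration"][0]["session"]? "sess_43459"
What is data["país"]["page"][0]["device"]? "tablet"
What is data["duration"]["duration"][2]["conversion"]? True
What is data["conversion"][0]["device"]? "desktop"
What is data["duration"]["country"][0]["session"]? "sess_95064"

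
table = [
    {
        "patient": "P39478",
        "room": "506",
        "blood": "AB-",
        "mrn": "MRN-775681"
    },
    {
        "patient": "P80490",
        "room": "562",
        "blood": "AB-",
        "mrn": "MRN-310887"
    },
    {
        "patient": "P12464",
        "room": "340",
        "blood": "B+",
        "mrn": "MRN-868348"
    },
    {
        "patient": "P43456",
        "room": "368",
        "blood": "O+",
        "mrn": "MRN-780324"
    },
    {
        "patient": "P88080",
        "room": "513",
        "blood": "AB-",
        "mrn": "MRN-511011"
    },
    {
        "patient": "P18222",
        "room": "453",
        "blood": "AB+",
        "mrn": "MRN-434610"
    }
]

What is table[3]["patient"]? "P43456"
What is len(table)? 6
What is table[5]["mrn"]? "MRN-434610"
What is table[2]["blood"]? "B+"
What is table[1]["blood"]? "AB-"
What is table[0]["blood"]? "AB-"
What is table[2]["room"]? "340"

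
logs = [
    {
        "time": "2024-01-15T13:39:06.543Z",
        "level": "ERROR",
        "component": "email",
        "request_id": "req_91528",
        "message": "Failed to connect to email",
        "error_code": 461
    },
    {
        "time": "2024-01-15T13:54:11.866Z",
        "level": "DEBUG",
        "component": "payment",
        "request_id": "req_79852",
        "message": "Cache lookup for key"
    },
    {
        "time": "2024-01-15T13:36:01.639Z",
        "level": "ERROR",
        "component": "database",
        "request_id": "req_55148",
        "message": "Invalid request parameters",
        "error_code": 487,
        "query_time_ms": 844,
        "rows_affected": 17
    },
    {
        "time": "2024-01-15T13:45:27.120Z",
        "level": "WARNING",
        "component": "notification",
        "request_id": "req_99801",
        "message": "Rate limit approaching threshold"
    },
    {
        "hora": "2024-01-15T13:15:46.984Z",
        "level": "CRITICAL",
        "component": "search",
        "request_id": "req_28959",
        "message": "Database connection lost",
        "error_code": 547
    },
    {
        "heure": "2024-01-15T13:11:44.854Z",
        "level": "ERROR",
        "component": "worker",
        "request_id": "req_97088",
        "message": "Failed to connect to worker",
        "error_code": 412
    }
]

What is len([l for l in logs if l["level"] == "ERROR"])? 3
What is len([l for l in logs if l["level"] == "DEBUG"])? 1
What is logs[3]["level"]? "WARNING"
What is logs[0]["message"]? "Failed to connect to email"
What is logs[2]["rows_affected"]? 17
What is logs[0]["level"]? "ERROR"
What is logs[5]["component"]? "worker"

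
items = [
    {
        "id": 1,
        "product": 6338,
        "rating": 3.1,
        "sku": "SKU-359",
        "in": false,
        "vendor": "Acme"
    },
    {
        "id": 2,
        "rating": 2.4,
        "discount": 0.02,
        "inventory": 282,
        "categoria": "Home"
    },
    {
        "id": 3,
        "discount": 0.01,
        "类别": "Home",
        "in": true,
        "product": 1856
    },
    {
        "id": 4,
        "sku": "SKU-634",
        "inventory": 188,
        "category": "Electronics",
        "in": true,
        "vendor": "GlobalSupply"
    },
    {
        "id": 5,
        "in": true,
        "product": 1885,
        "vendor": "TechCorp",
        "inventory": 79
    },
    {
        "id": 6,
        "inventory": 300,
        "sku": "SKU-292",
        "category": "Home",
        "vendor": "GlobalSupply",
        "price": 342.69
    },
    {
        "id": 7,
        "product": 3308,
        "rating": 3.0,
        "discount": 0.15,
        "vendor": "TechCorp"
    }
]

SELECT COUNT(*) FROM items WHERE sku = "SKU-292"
1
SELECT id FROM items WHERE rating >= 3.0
[1, 7]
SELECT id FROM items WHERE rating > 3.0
[1]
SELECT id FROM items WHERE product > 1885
[1, 7]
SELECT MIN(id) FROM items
1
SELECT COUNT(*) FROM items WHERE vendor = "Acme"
1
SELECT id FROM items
[1, 2, 3, 4, 5, 6, 7]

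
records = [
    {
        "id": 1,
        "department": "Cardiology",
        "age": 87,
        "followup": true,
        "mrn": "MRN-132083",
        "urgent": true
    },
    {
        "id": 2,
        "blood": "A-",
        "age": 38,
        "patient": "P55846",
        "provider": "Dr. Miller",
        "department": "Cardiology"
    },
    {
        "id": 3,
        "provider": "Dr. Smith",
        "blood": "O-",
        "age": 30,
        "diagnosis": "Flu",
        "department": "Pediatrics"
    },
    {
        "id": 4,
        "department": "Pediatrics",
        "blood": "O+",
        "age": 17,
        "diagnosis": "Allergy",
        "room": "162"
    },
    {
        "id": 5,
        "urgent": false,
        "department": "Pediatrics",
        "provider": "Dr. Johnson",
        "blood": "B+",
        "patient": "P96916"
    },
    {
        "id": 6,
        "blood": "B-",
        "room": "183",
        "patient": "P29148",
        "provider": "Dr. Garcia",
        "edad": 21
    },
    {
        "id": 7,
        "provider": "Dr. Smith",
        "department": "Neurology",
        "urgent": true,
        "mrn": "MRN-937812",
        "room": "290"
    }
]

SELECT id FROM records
[1, 2, 3, 4, 5, 6, 7]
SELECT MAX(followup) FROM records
True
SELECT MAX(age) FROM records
87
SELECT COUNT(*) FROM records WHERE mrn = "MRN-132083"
1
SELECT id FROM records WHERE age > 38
[1]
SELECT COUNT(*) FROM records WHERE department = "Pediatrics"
3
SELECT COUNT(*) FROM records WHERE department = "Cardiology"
2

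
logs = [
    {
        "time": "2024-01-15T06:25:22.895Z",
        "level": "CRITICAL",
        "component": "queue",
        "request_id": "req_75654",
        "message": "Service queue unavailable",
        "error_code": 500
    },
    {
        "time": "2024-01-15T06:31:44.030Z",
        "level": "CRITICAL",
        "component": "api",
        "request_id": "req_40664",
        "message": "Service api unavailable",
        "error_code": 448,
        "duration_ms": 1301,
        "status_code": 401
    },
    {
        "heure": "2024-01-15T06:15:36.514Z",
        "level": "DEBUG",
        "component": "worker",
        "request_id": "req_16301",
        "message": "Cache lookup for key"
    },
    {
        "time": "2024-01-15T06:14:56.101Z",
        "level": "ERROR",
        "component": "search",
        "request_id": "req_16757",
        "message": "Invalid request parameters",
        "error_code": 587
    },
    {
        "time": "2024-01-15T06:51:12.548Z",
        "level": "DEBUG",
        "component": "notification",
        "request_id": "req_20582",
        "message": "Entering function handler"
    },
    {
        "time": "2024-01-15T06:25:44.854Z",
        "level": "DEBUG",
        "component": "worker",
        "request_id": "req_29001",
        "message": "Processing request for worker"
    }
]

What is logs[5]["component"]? "worker"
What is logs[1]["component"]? "api"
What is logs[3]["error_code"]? 587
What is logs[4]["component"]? "notification"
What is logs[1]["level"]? "CRITICAL"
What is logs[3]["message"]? "Invalid request parameters"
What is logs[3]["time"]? "2024-01-15T06:14:56.101Z"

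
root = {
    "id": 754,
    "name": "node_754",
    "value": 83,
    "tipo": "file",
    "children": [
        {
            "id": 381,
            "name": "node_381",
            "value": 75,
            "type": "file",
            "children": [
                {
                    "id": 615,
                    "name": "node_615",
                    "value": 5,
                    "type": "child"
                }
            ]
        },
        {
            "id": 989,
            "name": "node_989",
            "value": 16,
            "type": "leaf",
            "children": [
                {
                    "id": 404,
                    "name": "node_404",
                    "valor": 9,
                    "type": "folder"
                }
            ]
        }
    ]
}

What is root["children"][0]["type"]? "file"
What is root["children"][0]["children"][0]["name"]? "node_615"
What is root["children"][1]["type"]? "leaf"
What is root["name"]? "node_754"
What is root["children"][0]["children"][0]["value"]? 5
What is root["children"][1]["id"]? 989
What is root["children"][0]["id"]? 381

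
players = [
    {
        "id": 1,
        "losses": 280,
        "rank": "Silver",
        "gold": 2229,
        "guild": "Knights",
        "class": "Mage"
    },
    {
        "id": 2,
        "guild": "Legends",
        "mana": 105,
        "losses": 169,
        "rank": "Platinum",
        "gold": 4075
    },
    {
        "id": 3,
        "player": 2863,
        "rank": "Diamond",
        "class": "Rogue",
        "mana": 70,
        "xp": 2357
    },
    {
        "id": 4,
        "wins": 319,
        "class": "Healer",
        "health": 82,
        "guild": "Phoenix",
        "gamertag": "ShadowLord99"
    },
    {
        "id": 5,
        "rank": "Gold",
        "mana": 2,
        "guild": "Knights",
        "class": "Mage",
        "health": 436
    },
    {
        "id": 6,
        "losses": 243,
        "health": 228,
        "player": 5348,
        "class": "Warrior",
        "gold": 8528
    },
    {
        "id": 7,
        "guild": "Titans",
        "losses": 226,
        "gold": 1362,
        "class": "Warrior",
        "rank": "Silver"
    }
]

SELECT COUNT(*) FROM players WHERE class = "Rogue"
1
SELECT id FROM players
[1, 2, 3, 4, 5, 6, 7]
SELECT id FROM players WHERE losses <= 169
[2]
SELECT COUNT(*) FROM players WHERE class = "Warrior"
2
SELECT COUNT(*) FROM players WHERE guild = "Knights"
2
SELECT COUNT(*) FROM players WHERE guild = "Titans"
1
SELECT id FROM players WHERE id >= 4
[4, 5, 6, 7]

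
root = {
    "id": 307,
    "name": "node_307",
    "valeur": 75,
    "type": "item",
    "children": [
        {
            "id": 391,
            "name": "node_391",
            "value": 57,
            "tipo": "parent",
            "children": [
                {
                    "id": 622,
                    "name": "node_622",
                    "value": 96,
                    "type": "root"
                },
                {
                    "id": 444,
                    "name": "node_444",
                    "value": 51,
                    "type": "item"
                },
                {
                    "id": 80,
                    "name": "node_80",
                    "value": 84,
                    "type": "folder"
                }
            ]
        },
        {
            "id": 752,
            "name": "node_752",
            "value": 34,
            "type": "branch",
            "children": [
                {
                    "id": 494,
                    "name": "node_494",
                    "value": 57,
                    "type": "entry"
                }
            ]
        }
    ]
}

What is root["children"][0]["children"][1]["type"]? "item"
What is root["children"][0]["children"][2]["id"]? 80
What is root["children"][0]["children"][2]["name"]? "node_80"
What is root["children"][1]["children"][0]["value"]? 57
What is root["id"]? 307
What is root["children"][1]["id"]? 752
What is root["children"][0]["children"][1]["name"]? "node_444"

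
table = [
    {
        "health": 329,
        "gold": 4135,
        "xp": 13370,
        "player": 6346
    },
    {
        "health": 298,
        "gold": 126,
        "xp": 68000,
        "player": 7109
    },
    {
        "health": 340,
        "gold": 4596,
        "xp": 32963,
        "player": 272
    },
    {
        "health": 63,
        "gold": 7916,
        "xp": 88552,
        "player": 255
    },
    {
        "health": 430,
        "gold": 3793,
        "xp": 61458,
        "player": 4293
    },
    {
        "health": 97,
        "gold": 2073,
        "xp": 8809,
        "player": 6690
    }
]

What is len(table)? 6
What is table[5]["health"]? 97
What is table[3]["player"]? 255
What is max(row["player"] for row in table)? 7109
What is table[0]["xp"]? 13370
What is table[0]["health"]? 329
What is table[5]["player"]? 6690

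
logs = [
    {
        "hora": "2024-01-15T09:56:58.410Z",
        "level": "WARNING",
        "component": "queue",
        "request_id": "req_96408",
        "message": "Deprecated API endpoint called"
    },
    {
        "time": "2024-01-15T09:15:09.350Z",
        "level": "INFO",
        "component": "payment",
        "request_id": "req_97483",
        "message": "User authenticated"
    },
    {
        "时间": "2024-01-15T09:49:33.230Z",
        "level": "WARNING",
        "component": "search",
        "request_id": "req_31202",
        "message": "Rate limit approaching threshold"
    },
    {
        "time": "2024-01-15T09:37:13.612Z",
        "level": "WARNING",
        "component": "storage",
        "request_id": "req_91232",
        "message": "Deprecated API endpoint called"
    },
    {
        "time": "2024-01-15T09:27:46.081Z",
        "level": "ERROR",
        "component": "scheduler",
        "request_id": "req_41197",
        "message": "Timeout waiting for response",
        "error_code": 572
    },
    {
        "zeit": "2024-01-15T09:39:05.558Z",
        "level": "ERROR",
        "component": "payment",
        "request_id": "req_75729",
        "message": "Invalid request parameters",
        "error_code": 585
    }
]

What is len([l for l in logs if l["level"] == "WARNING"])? 3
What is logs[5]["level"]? "ERROR"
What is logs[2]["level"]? "WARNING"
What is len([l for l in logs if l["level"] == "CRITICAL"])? 0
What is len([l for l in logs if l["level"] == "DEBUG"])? 0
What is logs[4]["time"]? "2024-01-15T09:27:46.081Z"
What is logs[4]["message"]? "Timeout waiting for response"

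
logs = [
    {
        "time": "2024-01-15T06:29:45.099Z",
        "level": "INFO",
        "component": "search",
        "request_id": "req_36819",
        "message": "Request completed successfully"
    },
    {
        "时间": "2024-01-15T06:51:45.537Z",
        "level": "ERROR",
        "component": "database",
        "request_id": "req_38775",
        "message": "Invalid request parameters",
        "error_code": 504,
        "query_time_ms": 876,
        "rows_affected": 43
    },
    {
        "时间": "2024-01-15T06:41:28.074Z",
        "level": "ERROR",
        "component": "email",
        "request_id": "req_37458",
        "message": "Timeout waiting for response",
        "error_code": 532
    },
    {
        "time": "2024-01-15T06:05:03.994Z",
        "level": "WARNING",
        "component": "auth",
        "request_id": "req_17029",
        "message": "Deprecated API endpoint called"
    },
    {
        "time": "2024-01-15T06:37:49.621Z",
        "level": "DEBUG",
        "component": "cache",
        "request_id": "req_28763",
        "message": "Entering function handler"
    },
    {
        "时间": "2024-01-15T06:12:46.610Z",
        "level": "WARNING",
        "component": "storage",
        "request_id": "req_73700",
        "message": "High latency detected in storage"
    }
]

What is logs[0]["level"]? "INFO"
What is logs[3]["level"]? "WARNING"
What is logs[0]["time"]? "2024-01-15T06:29:45.099Z"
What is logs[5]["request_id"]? "req_73700"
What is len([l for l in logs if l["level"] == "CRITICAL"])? 0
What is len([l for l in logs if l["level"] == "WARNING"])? 2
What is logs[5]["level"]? "WARNING"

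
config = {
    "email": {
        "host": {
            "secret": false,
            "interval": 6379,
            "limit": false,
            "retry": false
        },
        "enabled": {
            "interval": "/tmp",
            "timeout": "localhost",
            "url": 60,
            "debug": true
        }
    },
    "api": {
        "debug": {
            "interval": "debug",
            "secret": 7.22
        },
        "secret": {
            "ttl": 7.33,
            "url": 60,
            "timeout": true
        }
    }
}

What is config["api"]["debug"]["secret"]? 7.22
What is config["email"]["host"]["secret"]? False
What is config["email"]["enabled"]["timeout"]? "localhost"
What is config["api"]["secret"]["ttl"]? 7.33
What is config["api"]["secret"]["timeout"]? True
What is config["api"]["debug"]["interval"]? "debug"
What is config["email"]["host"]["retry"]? False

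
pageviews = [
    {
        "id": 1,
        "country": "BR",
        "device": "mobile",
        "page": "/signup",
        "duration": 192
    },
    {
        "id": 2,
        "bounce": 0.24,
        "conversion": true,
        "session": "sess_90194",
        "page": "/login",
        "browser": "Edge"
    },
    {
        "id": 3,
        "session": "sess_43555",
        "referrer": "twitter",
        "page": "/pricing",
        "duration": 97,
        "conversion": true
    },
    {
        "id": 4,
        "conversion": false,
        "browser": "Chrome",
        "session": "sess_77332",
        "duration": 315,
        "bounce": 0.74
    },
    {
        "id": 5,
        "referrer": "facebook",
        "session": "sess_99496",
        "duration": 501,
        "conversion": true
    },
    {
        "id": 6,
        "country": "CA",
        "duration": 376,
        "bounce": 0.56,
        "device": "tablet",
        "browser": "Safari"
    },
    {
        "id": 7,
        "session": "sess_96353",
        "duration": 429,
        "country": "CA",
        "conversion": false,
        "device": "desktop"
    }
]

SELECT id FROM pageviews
[1, 2, 3, 4, 5, 6, 7]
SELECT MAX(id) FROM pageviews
7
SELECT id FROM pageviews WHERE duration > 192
[4, 5, 6, 7]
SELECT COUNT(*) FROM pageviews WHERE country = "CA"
2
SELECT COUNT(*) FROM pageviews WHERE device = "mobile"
1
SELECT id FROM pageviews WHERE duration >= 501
[5]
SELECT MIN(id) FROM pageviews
1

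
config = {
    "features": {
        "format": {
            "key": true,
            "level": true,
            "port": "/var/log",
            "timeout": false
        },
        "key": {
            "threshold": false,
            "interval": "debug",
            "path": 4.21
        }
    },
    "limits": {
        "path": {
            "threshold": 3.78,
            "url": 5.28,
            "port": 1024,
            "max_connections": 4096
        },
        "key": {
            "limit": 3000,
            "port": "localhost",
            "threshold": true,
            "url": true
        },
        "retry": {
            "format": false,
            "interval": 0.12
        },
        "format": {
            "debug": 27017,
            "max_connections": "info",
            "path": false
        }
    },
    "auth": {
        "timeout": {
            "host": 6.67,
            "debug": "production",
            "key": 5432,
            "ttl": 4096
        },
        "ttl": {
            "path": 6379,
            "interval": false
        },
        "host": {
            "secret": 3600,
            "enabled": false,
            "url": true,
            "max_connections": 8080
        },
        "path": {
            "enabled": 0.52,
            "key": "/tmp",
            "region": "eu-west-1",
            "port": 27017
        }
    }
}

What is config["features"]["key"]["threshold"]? False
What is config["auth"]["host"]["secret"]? 3600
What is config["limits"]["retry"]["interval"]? 0.12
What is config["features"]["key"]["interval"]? "debug"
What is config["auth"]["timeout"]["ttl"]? 4096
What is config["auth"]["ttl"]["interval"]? False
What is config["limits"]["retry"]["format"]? False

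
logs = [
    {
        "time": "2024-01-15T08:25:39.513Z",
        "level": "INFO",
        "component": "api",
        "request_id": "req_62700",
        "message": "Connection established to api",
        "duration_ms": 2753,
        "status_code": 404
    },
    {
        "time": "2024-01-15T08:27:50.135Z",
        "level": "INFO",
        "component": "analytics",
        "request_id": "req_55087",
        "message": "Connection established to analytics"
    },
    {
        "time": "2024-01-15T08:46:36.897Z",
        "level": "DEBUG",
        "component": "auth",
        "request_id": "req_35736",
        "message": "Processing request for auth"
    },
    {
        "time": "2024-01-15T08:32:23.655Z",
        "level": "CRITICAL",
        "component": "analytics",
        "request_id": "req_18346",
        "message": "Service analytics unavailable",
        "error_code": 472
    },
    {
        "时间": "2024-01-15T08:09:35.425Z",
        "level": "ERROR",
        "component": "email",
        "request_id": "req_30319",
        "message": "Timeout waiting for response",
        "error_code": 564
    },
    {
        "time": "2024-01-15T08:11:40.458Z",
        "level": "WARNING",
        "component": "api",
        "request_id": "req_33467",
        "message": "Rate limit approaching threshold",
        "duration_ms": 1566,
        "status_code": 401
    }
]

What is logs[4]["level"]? "ERROR"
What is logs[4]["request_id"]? "req_30319"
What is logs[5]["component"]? "api"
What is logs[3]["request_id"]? "req_18346"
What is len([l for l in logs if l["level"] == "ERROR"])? 1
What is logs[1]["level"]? "INFO"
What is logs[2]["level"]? "DEBUG"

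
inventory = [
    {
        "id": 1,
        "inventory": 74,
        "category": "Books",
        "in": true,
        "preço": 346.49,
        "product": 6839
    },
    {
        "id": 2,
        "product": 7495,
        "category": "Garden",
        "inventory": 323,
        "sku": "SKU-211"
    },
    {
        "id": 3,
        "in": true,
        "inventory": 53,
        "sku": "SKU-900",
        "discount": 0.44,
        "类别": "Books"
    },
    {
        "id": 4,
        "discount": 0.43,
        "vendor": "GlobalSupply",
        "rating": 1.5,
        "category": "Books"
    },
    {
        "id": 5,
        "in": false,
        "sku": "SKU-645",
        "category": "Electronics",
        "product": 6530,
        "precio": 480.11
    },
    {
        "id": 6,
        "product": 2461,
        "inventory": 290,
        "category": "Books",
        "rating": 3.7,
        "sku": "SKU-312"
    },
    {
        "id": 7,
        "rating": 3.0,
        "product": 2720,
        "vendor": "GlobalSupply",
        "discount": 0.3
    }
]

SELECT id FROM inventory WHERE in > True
[]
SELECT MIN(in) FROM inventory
False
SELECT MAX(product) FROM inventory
7495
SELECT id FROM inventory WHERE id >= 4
[4, 5, 6, 7]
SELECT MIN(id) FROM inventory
1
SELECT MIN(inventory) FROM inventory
53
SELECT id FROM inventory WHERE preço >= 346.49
[1]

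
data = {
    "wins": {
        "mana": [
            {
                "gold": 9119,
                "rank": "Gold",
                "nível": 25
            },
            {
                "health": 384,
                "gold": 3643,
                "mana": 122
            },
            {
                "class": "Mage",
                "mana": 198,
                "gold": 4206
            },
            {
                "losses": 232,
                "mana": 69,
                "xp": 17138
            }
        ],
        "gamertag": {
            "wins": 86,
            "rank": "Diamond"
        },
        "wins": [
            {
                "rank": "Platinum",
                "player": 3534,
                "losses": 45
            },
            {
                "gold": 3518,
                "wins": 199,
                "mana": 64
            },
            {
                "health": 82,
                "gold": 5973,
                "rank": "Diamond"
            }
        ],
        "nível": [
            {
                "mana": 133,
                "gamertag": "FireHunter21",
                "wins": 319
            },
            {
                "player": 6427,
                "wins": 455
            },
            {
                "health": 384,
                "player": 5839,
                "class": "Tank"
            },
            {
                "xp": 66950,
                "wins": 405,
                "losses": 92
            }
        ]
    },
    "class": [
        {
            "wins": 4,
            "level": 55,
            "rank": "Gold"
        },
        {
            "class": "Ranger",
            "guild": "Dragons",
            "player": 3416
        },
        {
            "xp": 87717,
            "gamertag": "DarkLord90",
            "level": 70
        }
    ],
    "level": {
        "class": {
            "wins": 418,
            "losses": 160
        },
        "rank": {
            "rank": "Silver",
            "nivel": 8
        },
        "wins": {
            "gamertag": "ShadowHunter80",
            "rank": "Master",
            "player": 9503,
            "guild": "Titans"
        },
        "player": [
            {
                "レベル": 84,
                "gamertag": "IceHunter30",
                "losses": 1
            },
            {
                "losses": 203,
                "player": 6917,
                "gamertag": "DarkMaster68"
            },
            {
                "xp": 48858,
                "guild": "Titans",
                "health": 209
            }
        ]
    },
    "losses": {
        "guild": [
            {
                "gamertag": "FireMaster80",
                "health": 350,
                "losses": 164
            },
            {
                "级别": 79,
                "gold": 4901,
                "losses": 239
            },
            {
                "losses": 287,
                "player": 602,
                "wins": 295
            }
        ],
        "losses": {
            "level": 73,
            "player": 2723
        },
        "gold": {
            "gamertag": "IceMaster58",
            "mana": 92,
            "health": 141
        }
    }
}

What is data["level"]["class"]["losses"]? 160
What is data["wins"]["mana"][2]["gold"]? 4206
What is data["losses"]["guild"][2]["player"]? 602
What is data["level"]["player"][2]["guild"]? "Titans"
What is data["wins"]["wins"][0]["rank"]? "Platinum"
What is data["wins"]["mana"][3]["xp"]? 17138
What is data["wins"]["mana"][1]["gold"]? 3643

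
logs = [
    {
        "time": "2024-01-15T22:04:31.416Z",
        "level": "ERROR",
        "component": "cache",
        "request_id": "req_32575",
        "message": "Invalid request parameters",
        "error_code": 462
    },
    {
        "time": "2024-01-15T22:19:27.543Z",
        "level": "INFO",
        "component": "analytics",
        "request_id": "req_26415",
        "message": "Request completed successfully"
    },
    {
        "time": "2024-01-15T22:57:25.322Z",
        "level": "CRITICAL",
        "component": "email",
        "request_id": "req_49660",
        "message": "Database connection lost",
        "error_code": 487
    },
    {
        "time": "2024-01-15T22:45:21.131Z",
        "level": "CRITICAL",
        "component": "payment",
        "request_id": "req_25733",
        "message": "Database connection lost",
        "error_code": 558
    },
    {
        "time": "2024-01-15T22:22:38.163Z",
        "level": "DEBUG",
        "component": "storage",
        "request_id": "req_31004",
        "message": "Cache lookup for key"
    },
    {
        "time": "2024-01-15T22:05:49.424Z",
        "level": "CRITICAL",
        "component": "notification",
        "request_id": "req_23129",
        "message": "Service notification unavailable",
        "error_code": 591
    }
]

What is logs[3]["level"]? "CRITICAL"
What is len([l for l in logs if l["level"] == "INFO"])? 1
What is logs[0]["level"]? "ERROR"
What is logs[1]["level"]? "INFO"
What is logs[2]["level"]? "CRITICAL"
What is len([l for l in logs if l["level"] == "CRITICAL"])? 3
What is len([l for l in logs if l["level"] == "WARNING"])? 0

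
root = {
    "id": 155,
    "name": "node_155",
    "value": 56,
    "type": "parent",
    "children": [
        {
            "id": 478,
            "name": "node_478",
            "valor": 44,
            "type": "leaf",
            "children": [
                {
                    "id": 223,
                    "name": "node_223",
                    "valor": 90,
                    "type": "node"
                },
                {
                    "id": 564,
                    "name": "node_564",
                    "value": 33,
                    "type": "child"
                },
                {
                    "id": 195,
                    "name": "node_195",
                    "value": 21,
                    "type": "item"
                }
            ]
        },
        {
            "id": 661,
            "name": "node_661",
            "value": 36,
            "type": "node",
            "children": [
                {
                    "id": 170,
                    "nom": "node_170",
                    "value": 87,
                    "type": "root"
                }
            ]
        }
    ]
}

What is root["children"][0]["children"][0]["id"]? 223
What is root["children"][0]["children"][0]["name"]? "node_223"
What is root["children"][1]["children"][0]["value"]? 87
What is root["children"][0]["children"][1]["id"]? 564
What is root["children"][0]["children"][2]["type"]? "item"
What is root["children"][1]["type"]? "node"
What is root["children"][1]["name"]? "node_661"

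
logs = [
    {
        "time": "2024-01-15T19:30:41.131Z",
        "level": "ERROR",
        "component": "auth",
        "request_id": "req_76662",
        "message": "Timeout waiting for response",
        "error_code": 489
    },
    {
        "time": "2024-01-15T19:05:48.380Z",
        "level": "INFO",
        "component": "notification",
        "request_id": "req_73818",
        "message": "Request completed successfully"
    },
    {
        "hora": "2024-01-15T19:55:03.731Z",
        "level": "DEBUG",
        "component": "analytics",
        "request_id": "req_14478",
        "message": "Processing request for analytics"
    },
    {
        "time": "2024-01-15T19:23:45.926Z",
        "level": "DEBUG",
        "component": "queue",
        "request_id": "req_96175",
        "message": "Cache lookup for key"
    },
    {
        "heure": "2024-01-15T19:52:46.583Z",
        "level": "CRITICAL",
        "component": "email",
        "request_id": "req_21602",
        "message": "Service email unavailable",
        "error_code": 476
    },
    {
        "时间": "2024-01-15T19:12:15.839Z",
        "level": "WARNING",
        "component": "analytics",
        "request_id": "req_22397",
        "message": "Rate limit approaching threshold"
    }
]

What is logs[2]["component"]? "analytics"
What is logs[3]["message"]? "Cache lookup for key"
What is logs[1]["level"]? "INFO"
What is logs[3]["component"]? "queue"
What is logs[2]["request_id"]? "req_14478"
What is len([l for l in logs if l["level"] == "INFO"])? 1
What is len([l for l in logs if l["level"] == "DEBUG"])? 2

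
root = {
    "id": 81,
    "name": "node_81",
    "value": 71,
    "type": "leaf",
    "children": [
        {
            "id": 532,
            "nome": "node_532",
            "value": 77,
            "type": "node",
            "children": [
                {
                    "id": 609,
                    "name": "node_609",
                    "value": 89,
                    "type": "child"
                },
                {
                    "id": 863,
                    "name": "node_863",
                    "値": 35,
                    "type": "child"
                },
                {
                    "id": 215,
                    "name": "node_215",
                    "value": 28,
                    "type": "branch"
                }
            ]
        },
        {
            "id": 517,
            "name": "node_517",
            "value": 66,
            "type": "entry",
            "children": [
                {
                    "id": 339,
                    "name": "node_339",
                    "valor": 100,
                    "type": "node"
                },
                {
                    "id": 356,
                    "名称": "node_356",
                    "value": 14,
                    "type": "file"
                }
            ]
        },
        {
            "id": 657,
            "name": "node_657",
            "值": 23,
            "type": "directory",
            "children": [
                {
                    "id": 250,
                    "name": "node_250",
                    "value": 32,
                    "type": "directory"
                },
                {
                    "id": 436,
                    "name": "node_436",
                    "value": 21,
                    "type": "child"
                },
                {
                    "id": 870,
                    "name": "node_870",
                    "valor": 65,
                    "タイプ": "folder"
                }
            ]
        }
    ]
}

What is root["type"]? "leaf"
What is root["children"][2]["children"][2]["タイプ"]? "folder"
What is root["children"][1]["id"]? 517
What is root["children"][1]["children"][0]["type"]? "node"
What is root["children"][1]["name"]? "node_517"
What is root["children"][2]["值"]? 23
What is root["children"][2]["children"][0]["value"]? 32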